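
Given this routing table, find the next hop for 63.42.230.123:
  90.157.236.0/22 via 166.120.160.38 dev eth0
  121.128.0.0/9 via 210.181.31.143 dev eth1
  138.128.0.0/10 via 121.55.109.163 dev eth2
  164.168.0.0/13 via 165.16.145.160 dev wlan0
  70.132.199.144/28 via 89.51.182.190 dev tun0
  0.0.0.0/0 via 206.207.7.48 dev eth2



Longest prefix match for 63.42.230.123:
  /22 90.157.236.0: no
  /9 121.128.0.0: no
  /10 138.128.0.0: no
  /13 164.168.0.0: no
  /28 70.132.199.144: no
  /0 0.0.0.0: MATCH
Selected: next-hop 206.207.7.48 via eth2 (matched /0)


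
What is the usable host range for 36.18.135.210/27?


Network: 36.18.135.192
Broadcast: 36.18.135.223
First usable = network + 1
Last usable = broadcast - 1
Range: 36.18.135.193 to 36.18.135.222


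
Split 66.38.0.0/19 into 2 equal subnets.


New prefix = 19 + 1 = 20
Each subnet has 4096 addresses
  66.38.0.0/20
  66.38.16.0/20
Subnets: 66.38.0.0/20, 66.38.16.0/20


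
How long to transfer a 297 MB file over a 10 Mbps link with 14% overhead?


Effective throughput = 10 * (1 - 14/100) = 8.6 Mbps
File size in Mb = 297 * 8 = 2376 Mb
Time = 2376 / 8.6
Time = 276.2791 seconds


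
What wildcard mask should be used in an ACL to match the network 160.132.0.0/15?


Subnet mask: 255.254.0.0
Wildcard = 255.255.255.255 - subnet mask
255 - 255 = 0
255 - 254 = 1
255 - 0 = 255
255 - 0 = 255
Wildcard: 0.1.255.255


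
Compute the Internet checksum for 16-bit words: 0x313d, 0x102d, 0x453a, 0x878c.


Sum all words (with carry folding):
+ 0x313d = 0x313d
+ 0x102d = 0x416a
+ 0x453a = 0x86a4
+ 0x878c = 0x0e31
One's complement: ~0x0e31
Checksum = 0xf1ce


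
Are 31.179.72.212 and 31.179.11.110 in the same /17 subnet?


Mask: 255.255.128.0
31.179.72.212 AND mask = 31.179.0.0
31.179.11.110 AND mask = 31.179.0.0
Yes, same subnet (31.179.0.0)


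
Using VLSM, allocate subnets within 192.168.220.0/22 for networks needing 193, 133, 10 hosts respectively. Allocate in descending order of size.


193 hosts -> /24 (254 usable): 192.168.220.0/24
133 hosts -> /24 (254 usable): 192.168.221.0/24
10 hosts -> /28 (14 usable): 192.168.222.0/28
Allocation: 192.168.220.0/24 (193 hosts, 254 usable); 192.168.221.0/24 (133 hosts, 254 usable); 192.168.222.0/28 (10 hosts, 14 usable)


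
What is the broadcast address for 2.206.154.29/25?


Network: 2.206.154.0/25
Host bits = 7
Set all host bits to 1:
Broadcast: 2.206.154.127


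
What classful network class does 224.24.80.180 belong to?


First octet: 224
Binary: 11100000
1110xxxx -> Class D (224-239)
Class D (multicast), default mask N/A


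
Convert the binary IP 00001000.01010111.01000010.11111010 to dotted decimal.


00001000 = 8
01010111 = 87
01000010 = 66
11111010 = 250
IP: 8.87.66.250


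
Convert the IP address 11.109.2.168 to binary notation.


11 = 00001011
109 = 01101101
2 = 00000010
168 = 10101000
Binary: 00001011.01101101.00000010.10101000


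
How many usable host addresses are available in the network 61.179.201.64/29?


Host bits = 32 - 29 = 3
Total addresses = 2^3 = 8
Usable = total - 2 (network and broadcast)
Usable hosts: 6


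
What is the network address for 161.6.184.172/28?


IP:   10100001.00000110.10111000.10101100
Mask: 11111111.11111111.11111111.11110000
AND operation:
Net:  10100001.00000110.10111000.10100000
Network: 161.6.184.160/28


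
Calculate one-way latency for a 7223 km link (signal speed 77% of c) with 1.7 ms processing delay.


Speed = 0.77 * 3e5 km/s = 231000 km/s
Propagation delay = 7223 / 231000 = 0.0313 s = 31.2684 ms
Processing delay = 1.7 ms
Total one-way latency = 32.9684 ms


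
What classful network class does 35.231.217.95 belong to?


First octet: 35
Binary: 00100011
0xxxxxxx -> Class A (1-126)
Class A, default mask 255.0.0.0 (/8)


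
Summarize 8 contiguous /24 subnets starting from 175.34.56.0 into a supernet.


Original prefix: /24
Number of subnets: 8 = 2^3
New prefix = 24 - 3 = 21
Supernet: 175.34.56.0/21


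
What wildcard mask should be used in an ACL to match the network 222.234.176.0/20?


Subnet mask: 255.255.240.0
Wildcard = 255.255.255.255 - subnet mask
255 - 255 = 0
255 - 255 = 0
255 - 240 = 15
255 - 0 = 255
Wildcard: 0.0.15.255


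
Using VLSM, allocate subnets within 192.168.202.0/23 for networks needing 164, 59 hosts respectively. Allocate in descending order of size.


164 hosts -> /24 (254 usable): 192.168.202.0/24
59 hosts -> /26 (62 usable): 192.168.203.0/26
Allocation: 192.168.202.0/24 (164 hosts, 254 usable); 192.168.203.0/26 (59 hosts, 62 usable)


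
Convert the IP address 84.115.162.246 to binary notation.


84 = 01010100
115 = 01110011
162 = 10100010
246 = 11110110
Binary: 01010100.01110011.10100010.11110110


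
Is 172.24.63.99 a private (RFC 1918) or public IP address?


RFC 1918 private ranges:
  10.0.0.0/8 (10.0.0.0 - 10.255.255.255)
  172.16.0.0/12 (172.16.0.0 - 172.31.255.255)
  192.168.0.0/16 (192.168.0.0 - 192.168.255.255)
Private (in 172.16.0.0/12)


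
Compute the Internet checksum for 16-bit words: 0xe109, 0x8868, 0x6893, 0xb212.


Sum all words (with carry folding):
+ 0xe109 = 0xe109
+ 0x8868 = 0x6972
+ 0x6893 = 0xd205
+ 0xb212 = 0x8418
One's complement: ~0x8418
Checksum = 0x7be7


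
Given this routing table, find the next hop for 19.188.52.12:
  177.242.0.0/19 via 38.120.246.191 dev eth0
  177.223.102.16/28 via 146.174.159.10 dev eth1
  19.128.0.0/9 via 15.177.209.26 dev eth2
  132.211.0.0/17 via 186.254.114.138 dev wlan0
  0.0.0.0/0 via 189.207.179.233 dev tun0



Longest prefix match for 19.188.52.12:
  /19 177.242.0.0: no
  /28 177.223.102.16: no
  /9 19.128.0.0: MATCH
  /17 132.211.0.0: no
  /0 0.0.0.0: MATCH
Selected: next-hop 15.177.209.26 via eth2 (matched /9)


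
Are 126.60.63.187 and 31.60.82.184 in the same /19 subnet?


Mask: 255.255.224.0
126.60.63.187 AND mask = 126.60.32.0
31.60.82.184 AND mask = 31.60.64.0
No, different subnets (126.60.32.0 vs 31.60.64.0)


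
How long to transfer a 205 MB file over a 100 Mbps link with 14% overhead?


Effective throughput = 100 * (1 - 14/100) = 86 Mbps
File size in Mb = 205 * 8 = 1640 Mb
Time = 1640 / 86
Time = 19.0698 seconds


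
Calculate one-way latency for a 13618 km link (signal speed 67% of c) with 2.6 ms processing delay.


Speed = 0.67 * 3e5 km/s = 201000 km/s
Propagation delay = 13618 / 201000 = 0.0678 s = 67.7512 ms
Processing delay = 2.6 ms
Total one-way latency = 70.3512 ms


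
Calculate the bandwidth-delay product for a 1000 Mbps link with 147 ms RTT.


BDP = bandwidth * RTT
= 1000 Mbps * 147 ms
= 1000 * 1e6 * 147 / 1000 bits
= 147000000 bits
= 18375000 bytes
= 17944.3359 KB
BDP = 147000000 bits (18375000 bytes)


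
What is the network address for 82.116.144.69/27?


IP:   01010010.01110100.10010000.01000101
Mask: 11111111.11111111.11111111.11100000
AND operation:
Net:  01010010.01110100.10010000.01000000
Network: 82.116.144.64/27


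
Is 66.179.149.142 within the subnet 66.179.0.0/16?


Subnet network: 66.179.0.0
Test IP AND mask: 66.179.0.0
Yes, 66.179.149.142 is in 66.179.0.0/16


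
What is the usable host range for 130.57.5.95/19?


Network: 130.57.0.0
Broadcast: 130.57.31.255
First usable = network + 1
Last usable = broadcast - 1
Range: 130.57.0.1 to 130.57.31.254


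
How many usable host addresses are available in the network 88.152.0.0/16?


Host bits = 32 - 16 = 16
Total addresses = 2^16 = 65536
Usable = total - 2 (network and broadcast)
Usable hosts: 65534


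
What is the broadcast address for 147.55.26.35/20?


Network: 147.55.16.0/20
Host bits = 12
Set all host bits to 1:
Broadcast: 147.55.31.255


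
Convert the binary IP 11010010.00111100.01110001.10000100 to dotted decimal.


11010010 = 210
00111100 = 60
01110001 = 113
10000100 = 132
IP: 210.60.113.132


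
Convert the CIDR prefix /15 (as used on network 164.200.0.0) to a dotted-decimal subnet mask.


/15 means 15 network bits, 17 host bits
Binary: 11111111111111100000000000000000
Mask: 255.254.0.0


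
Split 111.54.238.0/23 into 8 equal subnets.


New prefix = 23 + 3 = 26
Each subnet has 64 addresses
  111.54.238.0/26
  111.54.238.64/26
  111.54.238.128/26
  111.54.238.192/26
  111.54.239.0/26
  111.54.239.64/26
  111.54.239.128/26
  111.54.239.192/26
Subnets: 111.54.238.0/26, 111.54.238.64/26, 111.54.238.128/26, 111.54.238.192/26, 111.54.239.0/26, 111.54.239.64/26, 111.54.239.128/26, 111.54.239.192/26


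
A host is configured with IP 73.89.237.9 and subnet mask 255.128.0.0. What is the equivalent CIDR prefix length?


Binary: 11111111.10000000.00000000.00000000
Count leading 1s
Prefix: /9


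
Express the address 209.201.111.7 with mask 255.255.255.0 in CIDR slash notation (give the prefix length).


Binary: 11111111.11111111.11111111.00000000
Count leading 1s
Prefix: /24


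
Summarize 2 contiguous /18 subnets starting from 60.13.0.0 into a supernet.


Original prefix: /18
Number of subnets: 2 = 2^1
New prefix = 18 - 1 = 17
Supernet: 60.13.0.0/17


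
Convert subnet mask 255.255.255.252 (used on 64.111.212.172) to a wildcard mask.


Subnet mask: 255.255.255.252
Wildcard = 255.255.255.255 - subnet mask
255 - 255 = 0
255 - 255 = 0
255 - 255 = 0
255 - 252 = 3
Wildcard: 0.0.0.3


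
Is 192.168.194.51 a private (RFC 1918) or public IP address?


RFC 1918 private ranges:
  10.0.0.0/8 (10.0.0.0 - 10.255.255.255)
  172.16.0.0/12 (172.16.0.0 - 172.31.255.255)
  192.168.0.0/16 (192.168.0.0 - 192.168.255.255)
Private (in 192.168.0.0/16)


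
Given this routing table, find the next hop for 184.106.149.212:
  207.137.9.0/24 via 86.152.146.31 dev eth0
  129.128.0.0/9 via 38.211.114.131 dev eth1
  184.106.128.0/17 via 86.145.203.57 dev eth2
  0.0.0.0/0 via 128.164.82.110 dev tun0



Longest prefix match for 184.106.149.212:
  /24 207.137.9.0: no
  /9 129.128.0.0: no
  /17 184.106.128.0: MATCH
  /0 0.0.0.0: MATCH
Selected: next-hop 86.145.203.57 via eth2 (matched /17)


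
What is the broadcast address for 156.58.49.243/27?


Network: 156.58.49.224/27
Host bits = 5
Set all host bits to 1:
Broadcast: 156.58.49.255


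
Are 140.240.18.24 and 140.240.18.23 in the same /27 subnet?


Mask: 255.255.255.224
140.240.18.24 AND mask = 140.240.18.0
140.240.18.23 AND mask = 140.240.18.0
Yes, same subnet (140.240.18.0)


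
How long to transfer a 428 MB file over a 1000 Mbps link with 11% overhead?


Effective throughput = 1000 * (1 - 11/100) = 890 Mbps
File size in Mb = 428 * 8 = 3424 Mb
Time = 3424 / 890
Time = 3.8472 seconds


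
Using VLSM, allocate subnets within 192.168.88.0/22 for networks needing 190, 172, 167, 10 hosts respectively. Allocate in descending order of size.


190 hosts -> /24 (254 usable): 192.168.88.0/24
172 hosts -> /24 (254 usable): 192.168.89.0/24
167 hosts -> /24 (254 usable): 192.168.90.0/24
10 hosts -> /28 (14 usable): 192.168.91.0/28
Allocation: 192.168.88.0/24 (190 hosts, 254 usable); 192.168.89.0/24 (172 hosts, 254 usable); 192.168.90.0/24 (167 hosts, 254 usable); 192.168.91.0/28 (10 hosts, 14 usable)


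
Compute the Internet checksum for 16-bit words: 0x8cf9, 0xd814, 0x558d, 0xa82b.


Sum all words (with carry folding):
+ 0x8cf9 = 0x8cf9
+ 0xd814 = 0x650e
+ 0x558d = 0xba9b
+ 0xa82b = 0x62c7
One's complement: ~0x62c7
Checksum = 0x9d38


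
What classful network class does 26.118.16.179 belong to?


First octet: 26
Binary: 00011010
0xxxxxxx -> Class A (1-126)
Class A, default mask 255.0.0.0 (/8)


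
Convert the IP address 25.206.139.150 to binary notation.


25 = 00011001
206 = 11001110
139 = 10001011
150 = 10010110
Binary: 00011001.11001110.10001011.10010110


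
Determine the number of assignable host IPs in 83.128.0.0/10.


Host bits = 32 - 10 = 22
Total addresses = 2^22 = 4194304
Usable = total - 2 (network and broadcast)
Usable hosts: 4194302


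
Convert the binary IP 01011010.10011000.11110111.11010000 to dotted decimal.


01011010 = 90
10011000 = 152
11110111 = 247
11010000 = 208
IP: 90.152.247.208


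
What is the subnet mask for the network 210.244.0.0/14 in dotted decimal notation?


/14 means 14 network bits, 18 host bits
Binary: 11111111111111000000000000000000
Mask: 255.252.0.0


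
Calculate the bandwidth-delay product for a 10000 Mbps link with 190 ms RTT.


BDP = bandwidth * RTT
= 10000 Mbps * 190 ms
= 10000 * 1e6 * 190 / 1000 bits
= 1900000000 bits
= 237500000 bytes
= 231933.5938 KB
BDP = 1900000000 bits (237500000 bytes)


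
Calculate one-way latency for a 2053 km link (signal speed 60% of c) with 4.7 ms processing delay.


Speed = 0.6 * 3e5 km/s = 180000 km/s
Propagation delay = 2053 / 180000 = 0.0114 s = 11.4056 ms
Processing delay = 4.7 ms
Total one-way latency = 16.1056 ms


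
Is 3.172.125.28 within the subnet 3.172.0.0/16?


Subnet network: 3.172.0.0
Test IP AND mask: 3.172.0.0
Yes, 3.172.125.28 is in 3.172.0.0/16


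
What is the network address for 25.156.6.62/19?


IP:   00011001.10011100.00000110.00111110
Mask: 11111111.11111111.11100000.00000000
AND operation:
Net:  00011001.10011100.00000000.00000000
Network: 25.156.0.0/19


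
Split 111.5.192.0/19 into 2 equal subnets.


New prefix = 19 + 1 = 20
Each subnet has 4096 addresses
  111.5.192.0/20
  111.5.208.0/20
Subnets: 111.5.192.0/20, 111.5.208.0/20


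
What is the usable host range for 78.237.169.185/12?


Network: 78.224.0.0
Broadcast: 78.239.255.255
First usable = network + 1
Last usable = broadcast - 1
Range: 78.224.0.1 to 78.239.255.254


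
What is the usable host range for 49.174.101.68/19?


Network: 49.174.96.0
Broadcast: 49.174.127.255
First usable = network + 1
Last usable = broadcast - 1
Range: 49.174.96.1 to 49.174.127.254


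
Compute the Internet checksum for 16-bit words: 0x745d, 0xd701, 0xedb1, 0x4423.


Sum all words (with carry folding):
+ 0x745d = 0x745d
+ 0xd701 = 0x4b5f
+ 0xedb1 = 0x3911
+ 0x4423 = 0x7d34
One's complement: ~0x7d34
Checksum = 0x82cb


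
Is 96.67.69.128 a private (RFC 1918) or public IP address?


RFC 1918 private ranges:
  10.0.0.0/8 (10.0.0.0 - 10.255.255.255)
  172.16.0.0/12 (172.16.0.0 - 172.31.255.255)
  192.168.0.0/16 (192.168.0.0 - 192.168.255.255)
Public (not in any RFC 1918 range)


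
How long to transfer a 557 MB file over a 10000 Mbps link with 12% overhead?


Effective throughput = 10000 * (1 - 12/100) = 8800 Mbps
File size in Mb = 557 * 8 = 4456 Mb
Time = 4456 / 8800
Time = 0.5064 seconds


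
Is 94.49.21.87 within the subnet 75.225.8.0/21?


Subnet network: 75.225.8.0
Test IP AND mask: 94.49.16.0
No, 94.49.21.87 is not in 75.225.8.0/21


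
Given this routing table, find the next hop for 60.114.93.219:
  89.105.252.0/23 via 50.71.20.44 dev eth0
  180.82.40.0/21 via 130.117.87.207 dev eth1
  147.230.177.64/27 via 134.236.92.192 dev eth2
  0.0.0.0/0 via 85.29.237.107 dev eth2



Longest prefix match for 60.114.93.219:
  /23 89.105.252.0: no
  /21 180.82.40.0: no
  /27 147.230.177.64: no
  /0 0.0.0.0: MATCH
Selected: next-hop 85.29.237.107 via eth2 (matched /0)


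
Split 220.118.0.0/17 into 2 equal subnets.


New prefix = 17 + 1 = 18
Each subnet has 16384 addresses
  220.118.0.0/18
  220.118.64.0/18
Subnets: 220.118.0.0/18, 220.118.64.0/18


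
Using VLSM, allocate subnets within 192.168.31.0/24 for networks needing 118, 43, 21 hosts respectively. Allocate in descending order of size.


118 hosts -> /25 (126 usable): 192.168.31.0/25
43 hosts -> /26 (62 usable): 192.168.31.128/26
21 hosts -> /27 (30 usable): 192.168.31.192/27
Allocation: 192.168.31.0/25 (118 hosts, 126 usable); 192.168.31.128/26 (43 hosts, 62 usable); 192.168.31.192/27 (21 hosts, 30 usable)


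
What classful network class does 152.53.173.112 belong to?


First octet: 152
Binary: 10011000
10xxxxxx -> Class B (128-191)
Class B, default mask 255.255.0.0 (/16)


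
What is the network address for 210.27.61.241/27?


IP:   11010010.00011011.00111101.11110001
Mask: 11111111.11111111.11111111.11100000
AND operation:
Net:  11010010.00011011.00111101.11100000
Network: 210.27.61.224/27


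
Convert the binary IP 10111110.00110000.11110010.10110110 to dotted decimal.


10111110 = 190
00110000 = 48
11110010 = 242
10110110 = 182
IP: 190.48.242.182


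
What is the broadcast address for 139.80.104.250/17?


Network: 139.80.0.0/17
Host bits = 15
Set all host bits to 1:
Broadcast: 139.80.127.255


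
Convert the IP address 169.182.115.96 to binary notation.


169 = 10101001
182 = 10110110
115 = 01110011
96 = 01100000
Binary: 10101001.10110110.01110011.01100000


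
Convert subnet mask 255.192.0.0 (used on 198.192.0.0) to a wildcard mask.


Subnet mask: 255.192.0.0
Wildcard = 255.255.255.255 - subnet mask
255 - 255 = 0
255 - 192 = 63
255 - 0 = 255
255 - 0 = 255
Wildcard: 0.63.255.255


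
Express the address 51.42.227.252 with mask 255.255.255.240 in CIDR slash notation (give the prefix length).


Binary: 11111111.11111111.11111111.11110000
Count leading 1s
Prefix: /28


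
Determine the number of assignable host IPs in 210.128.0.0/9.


Host bits = 32 - 9 = 23
Total addresses = 2^23 = 8388608
Usable = total - 2 (network and broadcast)
Usable hosts: 8388606


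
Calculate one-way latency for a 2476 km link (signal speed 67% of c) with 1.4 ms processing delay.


Speed = 0.67 * 3e5 km/s = 201000 km/s
Propagation delay = 2476 / 201000 = 0.0123 s = 12.3184 ms
Processing delay = 1.4 ms
Total one-way latency = 13.7184 ms


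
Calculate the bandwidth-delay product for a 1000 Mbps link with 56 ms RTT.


BDP = bandwidth * RTT
= 1000 Mbps * 56 ms
= 1000 * 1e6 * 56 / 1000 bits
= 56000000 bits
= 7000000 bytes
= 6835.9375 KB
BDP = 56000000 bits (7000000 bytes)


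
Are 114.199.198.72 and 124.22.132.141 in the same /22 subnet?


Mask: 255.255.252.0
114.199.198.72 AND mask = 114.199.196.0
124.22.132.141 AND mask = 124.22.132.0
No, different subnets (114.199.196.0 vs 124.22.132.0)


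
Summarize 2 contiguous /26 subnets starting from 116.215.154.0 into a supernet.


Original prefix: /26
Number of subnets: 2 = 2^1
New prefix = 26 - 1 = 25
Supernet: 116.215.154.0/25


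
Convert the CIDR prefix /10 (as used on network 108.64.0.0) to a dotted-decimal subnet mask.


/10 means 10 network bits, 22 host bits
Binary: 11111111110000000000000000000000
Mask: 255.192.0.0


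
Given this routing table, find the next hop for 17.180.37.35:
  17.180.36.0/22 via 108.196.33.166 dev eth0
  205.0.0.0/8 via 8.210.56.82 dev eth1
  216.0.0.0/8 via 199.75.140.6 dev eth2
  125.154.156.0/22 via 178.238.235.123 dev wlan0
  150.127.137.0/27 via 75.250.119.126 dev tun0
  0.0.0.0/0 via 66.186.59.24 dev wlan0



Longest prefix match for 17.180.37.35:
  /22 17.180.36.0: MATCH
  /8 205.0.0.0: no
  /8 216.0.0.0: no
  /22 125.154.156.0: no
  /27 150.127.137.0: no
  /0 0.0.0.0: MATCH
Selected: next-hop 108.196.33.166 via eth0 (matched /22)


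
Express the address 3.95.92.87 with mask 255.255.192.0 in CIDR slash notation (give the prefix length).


Binary: 11111111.11111111.11000000.00000000
Count leading 1s
Prefix: /18


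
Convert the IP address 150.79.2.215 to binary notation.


150 = 10010110
79 = 01001111
2 = 00000010
215 = 11010111
Binary: 10010110.01001111.00000010.11010111


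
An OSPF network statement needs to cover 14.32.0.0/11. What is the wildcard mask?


Subnet mask: 255.224.0.0
Wildcard = 255.255.255.255 - subnet mask
255 - 255 = 0
255 - 224 = 31
255 - 0 = 255
255 - 0 = 255
Wildcard: 0.31.255.255


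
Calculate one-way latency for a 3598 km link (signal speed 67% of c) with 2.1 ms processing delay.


Speed = 0.67 * 3e5 km/s = 201000 km/s
Propagation delay = 3598 / 201000 = 0.0179 s = 17.9005 ms
Processing delay = 2.1 ms
Total one-way latency = 20.0005 ms


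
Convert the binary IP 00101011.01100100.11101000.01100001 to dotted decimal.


00101011 = 43
01100100 = 100
11101000 = 232
01100001 = 97
IP: 43.100.232.97


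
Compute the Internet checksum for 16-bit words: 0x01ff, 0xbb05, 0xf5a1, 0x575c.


Sum all words (with carry folding):
+ 0x01ff = 0x01ff
+ 0xbb05 = 0xbd04
+ 0xf5a1 = 0xb2a6
+ 0x575c = 0x0a03
One's complement: ~0x0a03
Checksum = 0xf5fc


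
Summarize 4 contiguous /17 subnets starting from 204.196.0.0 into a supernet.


Original prefix: /17
Number of subnets: 4 = 2^2
New prefix = 17 - 2 = 15
Supernet: 204.196.0.0/15


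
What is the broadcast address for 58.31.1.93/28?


Network: 58.31.1.80/28
Host bits = 4
Set all host bits to 1:
Broadcast: 58.31.1.95


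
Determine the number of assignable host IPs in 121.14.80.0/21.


Host bits = 32 - 21 = 11
Total addresses = 2^11 = 2048
Usable = total - 2 (network and broadcast)
Usable hosts: 2046


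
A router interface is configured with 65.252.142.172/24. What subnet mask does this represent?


/24 means 24 network bits, 8 host bits
Binary: 11111111111111111111111100000000
Mask: 255.255.255.0


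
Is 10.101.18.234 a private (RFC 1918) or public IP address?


RFC 1918 private ranges:
  10.0.0.0/8 (10.0.0.0 - 10.255.255.255)
  172.16.0.0/12 (172.16.0.0 - 172.31.255.255)
  192.168.0.0/16 (192.168.0.0 - 192.168.255.255)
Private (in 10.0.0.0/8)


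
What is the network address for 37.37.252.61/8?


IP:   00100101.00100101.11111100.00111101
Mask: 11111111.00000000.00000000.00000000
AND operation:
Net:  00100101.00000000.00000000.00000000
Network: 37.0.0.0/8


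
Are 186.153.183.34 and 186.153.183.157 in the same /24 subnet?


Mask: 255.255.255.0
186.153.183.34 AND mask = 186.153.183.0
186.153.183.157 AND mask = 186.153.183.0
Yes, same subnet (186.153.183.0)


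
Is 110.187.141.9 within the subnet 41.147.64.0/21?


Subnet network: 41.147.64.0
Test IP AND mask: 110.187.136.0
No, 110.187.141.9 is not in 41.147.64.0/21


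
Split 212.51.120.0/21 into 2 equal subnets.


New prefix = 21 + 1 = 22
Each subnet has 1024 addresses
  212.51.120.0/22
  212.51.124.0/22
Subnets: 212.51.120.0/22, 212.51.124.0/22


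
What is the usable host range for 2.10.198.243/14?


Network: 2.8.0.0
Broadcast: 2.11.255.255
First usable = network + 1
Last usable = broadcast - 1
Range: 2.8.0.1 to 2.11.255.254


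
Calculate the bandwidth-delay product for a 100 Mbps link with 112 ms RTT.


BDP = bandwidth * RTT
= 100 Mbps * 112 ms
= 100 * 1e6 * 112 / 1000 bits
= 11200000 bits
= 1400000 bytes
= 1367.1875 KB
BDP = 11200000 bits (1400000 bytes)


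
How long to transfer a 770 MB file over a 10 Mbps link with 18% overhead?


Effective throughput = 10 * (1 - 18/100) = 8.2 Mbps
File size in Mb = 770 * 8 = 6160 Mb
Time = 6160 / 8.2
Time = 751.2195 seconds


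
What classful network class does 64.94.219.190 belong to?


First octet: 64
Binary: 01000000
0xxxxxxx -> Class A (1-126)
Class A, default mask 255.0.0.0 (/8)


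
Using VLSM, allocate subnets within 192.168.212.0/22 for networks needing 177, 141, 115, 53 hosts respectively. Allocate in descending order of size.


177 hosts -> /24 (254 usable): 192.168.212.0/24
141 hosts -> /24 (254 usable): 192.168.213.0/24
115 hosts -> /25 (126 usable): 192.168.214.0/25
53 hosts -> /26 (62 usable): 192.168.214.128/26
Allocation: 192.168.212.0/24 (177 hosts, 254 usable); 192.168.213.0/24 (141 hosts, 254 usable); 192.168.214.0/25 (115 hosts, 126 usable); 192.168.214.128/26 (53 hosts, 62 usable)


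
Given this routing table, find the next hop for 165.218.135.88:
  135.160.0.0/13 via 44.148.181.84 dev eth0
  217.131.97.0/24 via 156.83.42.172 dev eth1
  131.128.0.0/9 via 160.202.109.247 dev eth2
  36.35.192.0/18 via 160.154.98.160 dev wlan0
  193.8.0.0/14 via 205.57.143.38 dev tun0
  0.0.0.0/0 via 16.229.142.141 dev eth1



Longest prefix match for 165.218.135.88:
  /13 135.160.0.0: no
  /24 217.131.97.0: no
  /9 131.128.0.0: no
  /18 36.35.192.0: no
  /14 193.8.0.0: no
  /0 0.0.0.0: MATCH
Selected: next-hop 16.229.142.141 via eth1 (matched /0)


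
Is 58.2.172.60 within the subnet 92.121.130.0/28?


Subnet network: 92.121.130.0
Test IP AND mask: 58.2.172.48
No, 58.2.172.60 is not in 92.121.130.0/28


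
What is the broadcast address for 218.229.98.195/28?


Network: 218.229.98.192/28
Host bits = 4
Set all host bits to 1:
Broadcast: 218.229.98.207


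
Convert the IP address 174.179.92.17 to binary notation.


174 = 10101110
179 = 10110011
92 = 01011100
17 = 00010001
Binary: 10101110.10110011.01011100.00010001


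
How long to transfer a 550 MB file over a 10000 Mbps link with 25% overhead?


Effective throughput = 10000 * (1 - 25/100) = 7500 Mbps
File size in Mb = 550 * 8 = 4400 Mb
Time = 4400 / 7500
Time = 0.5867 seconds


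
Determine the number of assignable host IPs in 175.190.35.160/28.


Host bits = 32 - 28 = 4
Total addresses = 2^4 = 16
Usable = total - 2 (network and broadcast)
Usable hosts: 14


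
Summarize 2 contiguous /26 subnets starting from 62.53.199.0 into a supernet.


Original prefix: /26
Number of subnets: 2 = 2^1
New prefix = 26 - 1 = 25
Supernet: 62.53.199.0/25


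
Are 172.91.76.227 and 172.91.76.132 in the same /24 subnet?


Mask: 255.255.255.0
172.91.76.227 AND mask = 172.91.76.0
172.91.76.132 AND mask = 172.91.76.0
Yes, same subnet (172.91.76.0)


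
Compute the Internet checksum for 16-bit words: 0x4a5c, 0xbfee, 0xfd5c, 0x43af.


Sum all words (with carry folding):
+ 0x4a5c = 0x4a5c
+ 0xbfee = 0x0a4b
+ 0xfd5c = 0x07a8
+ 0x43af = 0x4b57
One's complement: ~0x4b57
Checksum = 0xb4a8


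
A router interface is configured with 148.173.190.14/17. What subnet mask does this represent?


/17 means 17 network bits, 15 host bits
Binary: 11111111111111111000000000000000
Mask: 255.255.128.0


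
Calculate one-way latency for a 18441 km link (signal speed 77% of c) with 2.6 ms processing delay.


Speed = 0.77 * 3e5 km/s = 231000 km/s
Propagation delay = 18441 / 231000 = 0.0798 s = 79.8312 ms
Processing delay = 2.6 ms
Total one-way latency = 82.4312 ms


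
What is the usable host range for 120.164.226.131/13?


Network: 120.160.0.0
Broadcast: 120.167.255.255
First usable = network + 1
Last usable = broadcast - 1
Range: 120.160.0.1 to 120.167.255.254


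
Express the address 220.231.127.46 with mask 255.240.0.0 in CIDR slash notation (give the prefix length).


Binary: 11111111.11110000.00000000.00000000
Count leading 1s
Prefix: /12


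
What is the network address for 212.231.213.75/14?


IP:   11010100.11100111.11010101.01001011
Mask: 11111111.11111100.00000000.00000000
AND operation:
Net:  11010100.11100100.00000000.00000000
Network: 212.228.0.0/14


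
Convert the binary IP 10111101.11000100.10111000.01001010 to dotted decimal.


10111101 = 189
11000100 = 196
10111000 = 184
01001010 = 74
IP: 189.196.184.74


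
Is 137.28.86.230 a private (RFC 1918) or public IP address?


RFC 1918 private ranges:
  10.0.0.0/8 (10.0.0.0 - 10.255.255.255)
  172.16.0.0/12 (172.16.0.0 - 172.31.255.255)
  192.168.0.0/16 (192.168.0.0 - 192.168.255.255)
Public (not in any RFC 1918 range)


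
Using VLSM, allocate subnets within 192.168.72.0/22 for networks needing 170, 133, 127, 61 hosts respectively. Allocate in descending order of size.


170 hosts -> /24 (254 usable): 192.168.72.0/24
133 hosts -> /24 (254 usable): 192.168.73.0/24
127 hosts -> /24 (254 usable): 192.168.74.0/24
61 hosts -> /26 (62 usable): 192.168.75.0/26
Allocation: 192.168.72.0/24 (170 hosts, 254 usable); 192.168.73.0/24 (133 hosts, 254 usable); 192.168.74.0/24 (127 hosts, 254 usable); 192.168.75.0/26 (61 hosts, 62 usable)


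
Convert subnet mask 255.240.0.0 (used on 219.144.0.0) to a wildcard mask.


Subnet mask: 255.240.0.0
Wildcard = 255.255.255.255 - subnet mask
255 - 255 = 0
255 - 240 = 15
255 - 0 = 255
255 - 0 = 255
Wildcard: 0.15.255.255


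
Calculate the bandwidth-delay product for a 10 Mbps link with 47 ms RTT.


BDP = bandwidth * RTT
= 10 Mbps * 47 ms
= 10 * 1e6 * 47 / 1000 bits
= 470000 bits
= 58750 bytes
= 57.373 KB
BDP = 470000 bits (58750 bytes)


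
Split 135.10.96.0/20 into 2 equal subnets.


New prefix = 20 + 1 = 21
Each subnet has 2048 addresses
  135.10.96.0/21
  135.10.104.0/21
Subnets: 135.10.96.0/21, 135.10.104.0/21


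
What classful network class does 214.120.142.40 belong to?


First octet: 214
Binary: 11010110
110xxxxx -> Class C (192-223)
Class C, default mask 255.255.255.0 (/24)


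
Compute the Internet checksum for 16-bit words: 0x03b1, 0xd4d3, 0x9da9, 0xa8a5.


Sum all words (with carry folding):
+ 0x03b1 = 0x03b1
+ 0xd4d3 = 0xd884
+ 0x9da9 = 0x762e
+ 0xa8a5 = 0x1ed4
One's complement: ~0x1ed4
Checksum = 0xe12b


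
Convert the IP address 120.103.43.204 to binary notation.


120 = 01111000
103 = 01100111
43 = 00101011
204 = 11001100
Binary: 01111000.01100111.00101011.11001100


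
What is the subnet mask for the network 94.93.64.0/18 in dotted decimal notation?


/18 means 18 network bits, 14 host bits
Binary: 11111111111111111100000000000000
Mask: 255.255.192.0


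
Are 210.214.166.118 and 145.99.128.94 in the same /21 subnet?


Mask: 255.255.248.0
210.214.166.118 AND mask = 210.214.160.0
145.99.128.94 AND mask = 145.99.128.0
No, different subnets (210.214.160.0 vs 145.99.128.0)


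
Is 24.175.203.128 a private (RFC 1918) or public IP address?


RFC 1918 private ranges:
  10.0.0.0/8 (10.0.0.0 - 10.255.255.255)
  172.16.0.0/12 (172.16.0.0 - 172.31.255.255)
  192.168.0.0/16 (192.168.0.0 - 192.168.255.255)
Public (not in any RFC 1918 range)


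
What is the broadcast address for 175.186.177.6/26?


Network: 175.186.177.0/26
Host bits = 6
Set all host bits to 1:
Broadcast: 175.186.177.63


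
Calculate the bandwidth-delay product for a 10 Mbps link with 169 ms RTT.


BDP = bandwidth * RTT
= 10 Mbps * 169 ms
= 10 * 1e6 * 169 / 1000 bits
= 1690000 bits
= 211250 bytes
= 206.2988 KB
BDP = 1690000 bits (211250 bytes)


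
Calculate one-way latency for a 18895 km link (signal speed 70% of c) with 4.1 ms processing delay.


Speed = 0.7 * 3e5 km/s = 210000 km/s
Propagation delay = 18895 / 210000 = 0.09 s = 89.9762 ms
Processing delay = 4.1 ms
Total one-way latency = 94.0762 ms


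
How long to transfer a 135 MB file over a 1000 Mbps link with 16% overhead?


Effective throughput = 1000 * (1 - 16/100) = 840 Mbps
File size in Mb = 135 * 8 = 1080 Mb
Time = 1080 / 840
Time = 1.2857 seconds


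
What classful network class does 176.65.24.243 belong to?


First octet: 176
Binary: 10110000
10xxxxxx -> Class B (128-191)
Class B, default mask 255.255.0.0 (/16)


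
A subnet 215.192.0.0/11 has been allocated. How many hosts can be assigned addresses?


Host bits = 32 - 11 = 21
Total addresses = 2^21 = 2097152
Usable = total - 2 (network and broadcast)
Usable hosts: 2097150


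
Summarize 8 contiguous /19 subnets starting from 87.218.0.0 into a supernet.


Original prefix: /19
Number of subnets: 8 = 2^3
New prefix = 19 - 3 = 16
Supernet: 87.218.0.0/16


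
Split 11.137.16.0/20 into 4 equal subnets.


New prefix = 20 + 2 = 22
Each subnet has 1024 addresses
  11.137.16.0/22
  11.137.20.0/22
  11.137.24.0/22
  11.137.28.0/22
Subnets: 11.137.16.0/22, 11.137.20.0/22, 11.137.24.0/22, 11.137.28.0/22


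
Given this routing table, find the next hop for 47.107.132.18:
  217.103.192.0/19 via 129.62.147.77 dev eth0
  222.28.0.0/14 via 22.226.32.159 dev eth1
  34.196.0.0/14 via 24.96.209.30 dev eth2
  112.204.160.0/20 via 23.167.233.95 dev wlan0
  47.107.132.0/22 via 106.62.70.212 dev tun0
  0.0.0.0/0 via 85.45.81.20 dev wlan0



Longest prefix match for 47.107.132.18:
  /19 217.103.192.0: no
  /14 222.28.0.0: no
  /14 34.196.0.0: no
  /20 112.204.160.0: no
  /22 47.107.132.0: MATCH
  /0 0.0.0.0: MATCH
Selected: next-hop 106.62.70.212 via tun0 (matched /22)


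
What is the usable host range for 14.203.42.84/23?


Network: 14.203.42.0
Broadcast: 14.203.43.255
First usable = network + 1
Last usable = broadcast - 1
Range: 14.203.42.1 to 14.203.43.254


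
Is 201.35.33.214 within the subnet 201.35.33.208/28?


Subnet network: 201.35.33.208
Test IP AND mask: 201.35.33.208
Yes, 201.35.33.214 is in 201.35.33.208/28


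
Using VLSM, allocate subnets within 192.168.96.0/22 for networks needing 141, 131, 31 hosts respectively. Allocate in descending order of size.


141 hosts -> /24 (254 usable): 192.168.96.0/24
131 hosts -> /24 (254 usable): 192.168.97.0/24
31 hosts -> /26 (62 usable): 192.168.98.0/26
Allocation: 192.168.96.0/24 (141 hosts, 254 usable); 192.168.97.0/24 (131 hosts, 254 usable); 192.168.98.0/26 (31 hosts, 62 usable)


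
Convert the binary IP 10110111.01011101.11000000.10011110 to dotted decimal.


10110111 = 183
01011101 = 93
11000000 = 192
10011110 = 158
IP: 183.93.192.158


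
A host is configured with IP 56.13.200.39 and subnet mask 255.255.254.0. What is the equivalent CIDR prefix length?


Binary: 11111111.11111111.11111110.00000000
Count leading 1s
Prefix: /23


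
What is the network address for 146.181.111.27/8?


IP:   10010010.10110101.01101111.00011011
Mask: 11111111.00000000.00000000.00000000
AND operation:
Net:  10010010.00000000.00000000.00000000
Network: 146.0.0.0/8


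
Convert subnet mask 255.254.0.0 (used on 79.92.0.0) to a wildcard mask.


Subnet mask: 255.254.0.0
Wildcard = 255.255.255.255 - subnet mask
255 - 255 = 0
255 - 254 = 1
255 - 0 = 255
255 - 0 = 255
Wildcard: 0.1.255.255


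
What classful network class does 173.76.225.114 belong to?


First octet: 173
Binary: 10101101
10xxxxxx -> Class B (128-191)
Class B, default mask 255.255.0.0 (/16)


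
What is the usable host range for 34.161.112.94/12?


Network: 34.160.0.0
Broadcast: 34.175.255.255
First usable = network + 1
Last usable = broadcast - 1
Range: 34.160.0.1 to 34.175.255.254


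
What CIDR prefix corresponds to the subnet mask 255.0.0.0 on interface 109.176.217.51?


Binary: 11111111.00000000.00000000.00000000
Count leading 1s
Prefix: /8


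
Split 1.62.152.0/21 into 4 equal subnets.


New prefix = 21 + 2 = 23
Each subnet has 512 addresses
  1.62.152.0/23
  1.62.154.0/23
  1.62.156.0/23
  1.62.158.0/23
Subnets: 1.62.152.0/23, 1.62.154.0/23, 1.62.156.0/23, 1.62.158.0/23


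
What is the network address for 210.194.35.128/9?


IP:   11010010.11000010.00100011.10000000
Mask: 11111111.10000000.00000000.00000000
AND operation:
Net:  11010010.10000000.00000000.00000000
Network: 210.128.0.0/9


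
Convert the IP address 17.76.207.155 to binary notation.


17 = 00010001
76 = 01001100
207 = 11001111
155 = 10011011
Binary: 00010001.01001100.11001111.10011011


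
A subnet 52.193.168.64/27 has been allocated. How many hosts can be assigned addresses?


Host bits = 32 - 27 = 5
Total addresses = 2^5 = 32
Usable = total - 2 (network and broadcast)
Usable hosts: 30


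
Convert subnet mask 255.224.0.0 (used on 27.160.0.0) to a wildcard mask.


Subnet mask: 255.224.0.0
Wildcard = 255.255.255.255 - subnet mask
255 - 255 = 0
255 - 224 = 31
255 - 0 = 255
255 - 0 = 255
Wildcard: 0.31.255.255


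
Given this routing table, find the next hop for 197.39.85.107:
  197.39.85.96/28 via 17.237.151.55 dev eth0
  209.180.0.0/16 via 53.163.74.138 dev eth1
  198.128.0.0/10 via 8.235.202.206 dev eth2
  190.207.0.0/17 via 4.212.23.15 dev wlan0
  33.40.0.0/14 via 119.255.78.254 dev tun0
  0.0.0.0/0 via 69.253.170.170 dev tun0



Longest prefix match for 197.39.85.107:
  /28 197.39.85.96: MATCH
  /16 209.180.0.0: no
  /10 198.128.0.0: no
  /17 190.207.0.0: no
  /14 33.40.0.0: no
  /0 0.0.0.0: MATCH
Selected: next-hop 17.237.151.55 via eth0 (matched /28)


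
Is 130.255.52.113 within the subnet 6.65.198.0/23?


Subnet network: 6.65.198.0
Test IP AND mask: 130.255.52.0
No, 130.255.52.113 is not in 6.65.198.0/23


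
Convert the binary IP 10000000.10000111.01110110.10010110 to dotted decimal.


10000000 = 128
10000111 = 135
01110110 = 118
10010110 = 150
IP: 128.135.118.150


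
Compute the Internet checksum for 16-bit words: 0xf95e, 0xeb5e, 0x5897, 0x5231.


Sum all words (with carry folding):
+ 0xf95e = 0xf95e
+ 0xeb5e = 0xe4bd
+ 0x5897 = 0x3d55
+ 0x5231 = 0x8f86
One's complement: ~0x8f86
Checksum = 0x7079


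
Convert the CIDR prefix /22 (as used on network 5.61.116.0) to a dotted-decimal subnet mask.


/22 means 22 network bits, 10 host bits
Binary: 11111111111111111111110000000000
Mask: 255.255.252.0


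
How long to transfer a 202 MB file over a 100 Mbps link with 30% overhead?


Effective throughput = 100 * (1 - 30/100) = 70 Mbps
File size in Mb = 202 * 8 = 1616 Mb
Time = 1616 / 70
Time = 23.0857 seconds


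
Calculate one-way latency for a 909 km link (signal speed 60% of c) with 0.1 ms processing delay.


Speed = 0.6 * 3e5 km/s = 180000 km/s
Propagation delay = 909 / 180000 = 0.005 s = 5.05 ms
Processing delay = 0.1 ms
Total one-way latency = 5.15 ms


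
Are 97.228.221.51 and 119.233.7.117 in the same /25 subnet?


Mask: 255.255.255.128
97.228.221.51 AND mask = 97.228.221.0
119.233.7.117 AND mask = 119.233.7.0
No, different subnets (97.228.221.0 vs 119.233.7.0)


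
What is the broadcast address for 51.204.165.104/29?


Network: 51.204.165.104/29
Host bits = 3
Set all host bits to 1:
Broadcast: 51.204.165.111


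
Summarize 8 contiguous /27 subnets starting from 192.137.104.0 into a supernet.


Original prefix: /27
Number of subnets: 8 = 2^3
New prefix = 27 - 3 = 24
Supernet: 192.137.104.0/24


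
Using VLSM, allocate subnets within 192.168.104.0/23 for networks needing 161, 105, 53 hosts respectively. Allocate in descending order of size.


161 hosts -> /24 (254 usable): 192.168.104.0/24
105 hosts -> /25 (126 usable): 192.168.105.0/25
53 hosts -> /26 (62 usable): 192.168.105.128/26
Allocation: 192.168.104.0/24 (161 hosts, 254 usable); 192.168.105.0/25 (105 hosts, 126 usable); 192.168.105.128/26 (53 hosts, 62 usable)


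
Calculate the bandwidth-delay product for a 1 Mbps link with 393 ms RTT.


BDP = bandwidth * RTT
= 1 Mbps * 393 ms
= 1 * 1e6 * 393 / 1000 bits
= 393000 bits
= 49125 bytes
= 47.9736 KB
BDP = 393000 bits (49125 bytes)


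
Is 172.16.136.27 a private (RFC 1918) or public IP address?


RFC 1918 private ranges:
  10.0.0.0/8 (10.0.0.0 - 10.255.255.255)
  172.16.0.0/12 (172.16.0.0 - 172.31.255.255)
  192.168.0.0/16 (192.168.0.0 - 192.168.255.255)
Private (in 172.16.0.0/12)


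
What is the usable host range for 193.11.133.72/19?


Network: 193.11.128.0
Broadcast: 193.11.159.255
First usable = network + 1
Last usable = broadcast - 1
Range: 193.11.128.1 to 193.11.159.254


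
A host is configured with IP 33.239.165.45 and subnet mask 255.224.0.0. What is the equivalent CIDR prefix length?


Binary: 11111111.11100000.00000000.00000000
Count leading 1s
Prefix: /11


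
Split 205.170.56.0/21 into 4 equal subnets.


New prefix = 21 + 2 = 23
Each subnet has 512 addresses
  205.170.56.0/23
  205.170.58.0/23
  205.170.60.0/23
  205.170.62.0/23
Subnets: 205.170.56.0/23, 205.170.58.0/23, 205.170.60.0/23, 205.170.62.0/23


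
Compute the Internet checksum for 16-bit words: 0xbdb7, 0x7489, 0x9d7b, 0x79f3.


Sum all words (with carry folding):
+ 0xbdb7 = 0xbdb7
+ 0x7489 = 0x3241
+ 0x9d7b = 0xcfbc
+ 0x79f3 = 0x49b0
One's complement: ~0x49b0
Checksum = 0xb64f


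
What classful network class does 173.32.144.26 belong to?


First octet: 173
Binary: 10101101
10xxxxxx -> Class B (128-191)
Class B, default mask 255.255.0.0 (/16)


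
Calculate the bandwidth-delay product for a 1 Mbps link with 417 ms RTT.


BDP = bandwidth * RTT
= 1 Mbps * 417 ms
= 1 * 1e6 * 417 / 1000 bits
= 417000 bits
= 52125 bytes
= 50.9033 KB
BDP = 417000 bits (52125 bytes)


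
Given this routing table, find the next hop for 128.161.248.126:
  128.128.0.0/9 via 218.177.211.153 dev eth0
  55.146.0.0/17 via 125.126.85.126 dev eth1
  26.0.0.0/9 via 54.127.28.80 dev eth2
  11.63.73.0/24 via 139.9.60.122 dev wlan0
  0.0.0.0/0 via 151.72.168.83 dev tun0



Longest prefix match for 128.161.248.126:
  /9 128.128.0.0: MATCH
  /17 55.146.0.0: no
  /9 26.0.0.0: no
  /24 11.63.73.0: no
  /0 0.0.0.0: MATCH
Selected: next-hop 218.177.211.153 via eth0 (matched /9)
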